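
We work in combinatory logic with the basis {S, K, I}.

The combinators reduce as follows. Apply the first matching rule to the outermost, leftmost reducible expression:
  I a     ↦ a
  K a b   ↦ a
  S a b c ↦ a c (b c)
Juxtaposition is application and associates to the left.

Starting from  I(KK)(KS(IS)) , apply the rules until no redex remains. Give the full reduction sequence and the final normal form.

Answer: normal form = K  (in 2 steps)

Derivation:
  start: I(KK)(KS(IS))
  [1] KK(KS(IS))
  [2] K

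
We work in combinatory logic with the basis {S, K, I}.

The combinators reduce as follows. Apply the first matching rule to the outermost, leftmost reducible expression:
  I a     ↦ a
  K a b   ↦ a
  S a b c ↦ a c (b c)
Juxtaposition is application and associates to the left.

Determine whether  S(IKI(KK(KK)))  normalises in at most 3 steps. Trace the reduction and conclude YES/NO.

Answer: YES — reaches normal form SI in 2 ≤ 3 steps

Reduction:
  start: S(IKI(KK(KK)))
  step 1: S(KI(KK(KK)))
  step 2: SI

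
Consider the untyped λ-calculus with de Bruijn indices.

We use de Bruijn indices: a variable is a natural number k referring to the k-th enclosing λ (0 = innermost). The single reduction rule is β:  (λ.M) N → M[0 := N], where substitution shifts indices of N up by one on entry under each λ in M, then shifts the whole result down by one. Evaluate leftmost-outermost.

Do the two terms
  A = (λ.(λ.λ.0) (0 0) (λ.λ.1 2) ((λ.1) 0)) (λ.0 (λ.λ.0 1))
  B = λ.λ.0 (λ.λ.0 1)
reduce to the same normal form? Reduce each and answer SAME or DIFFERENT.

Term A:
  start: (λ.(λ.λ.0) (0 0) (λ.λ.1 2) ((λ.1) 0)) (λ.0 (λ.λ.0 1))
  step 1: (λ.λ.0) ((λ.0 (λ.λ.0 1)) (λ.0 (λ.λ.0 1))) (λ.λ.1 (λ.0 (λ.λ.0 1))) ((λ.λ.0 (λ.λ.0 1)) (λ.0 (λ.λ.0 1)))
  step 2: (λ.0) (λ.λ.1 (λ.0 (λ.λ.0 1))) ((λ.λ.0 (λ.λ.0 1)) (λ.0 (λ.λ.0 1)))
  step 3: (λ.λ.1 (λ.0 (λ.λ.0 1))) ((λ.λ.0 (λ.λ.0 1)) (λ.0 (λ.λ.0 1)))
  step 4: λ.(λ.λ.0 (λ.λ.0 1)) (λ.0 (λ.λ.0 1)) (λ.0 (λ.λ.0 1))
  step 5: λ.(λ.0 (λ.λ.0 1)) (λ.0 (λ.λ.0 1))
  step 6: λ.(λ.0 (λ.λ.0 1)) (λ.λ.0 1)
  step 7: λ.(λ.λ.0 1) (λ.λ.0 1)
  step 8: λ.λ.0 (λ.λ.0 1)

Term B:
  start: λ.λ.0 (λ.λ.0 1)

Answer: SAME — A ⇓ λ.λ.0 (λ.λ.0 1), B ⇓ λ.λ.0 (λ.λ.0 1)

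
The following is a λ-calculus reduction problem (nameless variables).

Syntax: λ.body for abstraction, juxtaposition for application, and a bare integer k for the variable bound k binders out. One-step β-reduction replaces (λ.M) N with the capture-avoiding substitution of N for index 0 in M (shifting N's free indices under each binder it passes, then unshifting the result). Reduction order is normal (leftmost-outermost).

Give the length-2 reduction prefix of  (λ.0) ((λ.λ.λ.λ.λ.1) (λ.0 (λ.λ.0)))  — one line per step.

  start: (λ.0) ((λ.λ.λ.λ.λ.1) (λ.0 (λ.λ.0)))
  →1  (λ.λ.λ.λ.λ.1) (λ.0 (λ.λ.0))
  →2  λ.λ.λ.λ.1

Answer: after 2 steps: λ.λ.λ.λ.1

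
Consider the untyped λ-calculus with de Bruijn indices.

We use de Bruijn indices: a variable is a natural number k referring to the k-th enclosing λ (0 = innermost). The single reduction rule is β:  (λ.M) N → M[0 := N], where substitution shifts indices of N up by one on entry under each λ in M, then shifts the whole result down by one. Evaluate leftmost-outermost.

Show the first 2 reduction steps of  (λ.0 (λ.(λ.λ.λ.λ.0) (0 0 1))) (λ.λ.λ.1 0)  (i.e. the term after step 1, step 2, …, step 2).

  start: (λ.0 (λ.(λ.λ.λ.λ.0) (0 0 1))) (λ.λ.λ.1 0)
  step 1: (λ.λ.λ.1 0) (λ.(λ.λ.λ.λ.0) (0 0 (λ.λ.λ.1 0)))
  step 2: λ.λ.1 0

Answer: after 2 steps: λ.λ.1 0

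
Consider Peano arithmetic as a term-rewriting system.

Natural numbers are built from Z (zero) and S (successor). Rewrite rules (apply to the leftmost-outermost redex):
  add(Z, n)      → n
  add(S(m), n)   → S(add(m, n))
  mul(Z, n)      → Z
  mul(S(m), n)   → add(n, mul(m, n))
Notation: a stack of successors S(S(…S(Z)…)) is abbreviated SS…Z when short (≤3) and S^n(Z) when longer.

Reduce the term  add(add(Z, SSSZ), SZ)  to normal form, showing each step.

  start: add(add(Z, SSSZ), SZ)
  [1] add(SSSZ, SZ)
  [2] S(add(SSZ, SZ))
  [3] S(S(add(SZ, SZ)))
  [4] S(S(S(add(Z, SZ))))
  [5] S^4(Z)

Answer: normal form = S^4(Z)  (in 5 steps)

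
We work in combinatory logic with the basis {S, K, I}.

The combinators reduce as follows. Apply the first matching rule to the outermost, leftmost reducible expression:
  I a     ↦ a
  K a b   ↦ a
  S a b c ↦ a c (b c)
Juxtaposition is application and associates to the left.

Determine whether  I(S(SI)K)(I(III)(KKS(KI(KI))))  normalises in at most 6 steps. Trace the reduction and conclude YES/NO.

Answer: NO — after 6 steps the term is III(KKS(KI(KI))), not yet normal

Derivation:
  start: I(S(SI)K)(I(III)(KKS(KI(KI))))
  step 1: S(SI)K(I(III)(KKS(KI(KI))))
  step 2: SI(I(III)(KKS(KI(KI))))(K(I(III)(KKS(KI(KI)))))
  step 3: I(K(I(III)(KKS(KI(KI)))))(I(III)(KKS(KI(KI)))(K(I(III)(KKS(KI(KI))))))
  step 4: K(I(III)(KKS(KI(KI))))(I(III)(KKS(KI(KI)))(K(I(III)(KKS(KI(KI))))))
  step 5: I(III)(KKS(KI(KI)))
  step 6: III(KKS(KI(KI)))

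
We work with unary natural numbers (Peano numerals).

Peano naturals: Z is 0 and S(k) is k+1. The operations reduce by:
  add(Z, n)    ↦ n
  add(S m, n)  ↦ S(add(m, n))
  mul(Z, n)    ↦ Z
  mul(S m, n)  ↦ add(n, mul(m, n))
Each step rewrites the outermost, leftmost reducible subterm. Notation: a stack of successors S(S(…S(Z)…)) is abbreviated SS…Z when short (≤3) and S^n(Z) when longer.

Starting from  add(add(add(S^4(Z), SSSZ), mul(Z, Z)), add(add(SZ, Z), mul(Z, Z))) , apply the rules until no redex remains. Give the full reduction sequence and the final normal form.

  start: add(add(add(S^4(Z), SSSZ), mul(Z, Z)), add(add(SZ, Z), mul(Z, Z)))
  step 1: add(add(S(add(SSSZ, SSSZ)), mul(Z, Z)), add(add(SZ, Z), mul(Z, Z)))
  step 2: add(S(add(add(SSSZ, SSSZ), mul(Z, Z))), add(add(SZ, Z), mul(Z, Z)))
  step 3: S(add(add(add(SSSZ, SSSZ), mul(Z, Z)), add(add(SZ, Z), mul(Z, Z))))
  step 4: S(add(add(S(add(SSZ, SSSZ)), mul(Z, Z)), add(add(SZ, Z), mul(Z, Z))))
  step 5: S(add(S(add(add(SSZ, SSSZ), mul(Z, Z))), add(add(SZ, Z), mul(Z, Z))))
  step 6: S(S(add(add(add(SSZ, SSSZ), mul(Z, Z)), add(add(SZ, Z), mul(Z, Z)))))
  step 7: S(S(add(add(S(add(SZ, SSSZ)), mul(Z, Z)), add(add(SZ, Z), mul(Z, Z)))))
  step 8: S(S(add(S(add(add(SZ, SSSZ), mul(Z, Z))), add(add(SZ, Z), mul(Z, Z)))))
  step 9: S(S(S(add(add(add(SZ, SSSZ), mul(Z, Z)), add(add(SZ, Z), mul(Z, Z))))))
  step 10: S(S(S(add(add(S(add(Z, SSSZ)), mul(Z, Z)), add(add(SZ, Z), mul(Z, Z))))))
  step 11: S(S(S(add(S(add(add(Z, SSSZ), mul(Z, Z))), add(add(SZ, Z), mul(Z, Z))))))
  step 12: S(S(S(S(add(add(add(Z, SSSZ), mul(Z, Z)), add(add(SZ, Z), mul(Z, Z)))))))
  step 13: S(S(S(S(add(add(SSSZ, mul(Z, Z)), add(add(SZ, Z), mul(Z, Z)))))))
  step 14: S(S(S(S(add(S(add(SSZ, mul(Z, Z))), add(add(SZ, Z), mul(Z, Z)))))))
  step 15: S(S(S(S(S(add(add(SSZ, mul(Z, Z)), add(add(SZ, Z), mul(Z, Z))))))))
  step 16: S(S(S(S(S(add(S(add(SZ, mul(Z, Z))), add(add(SZ, Z), mul(Z, Z))))))))
  step 17: S(S(S(S(S(S(add(add(SZ, mul(Z, Z)), add(add(SZ, Z), mul(Z, Z)))))))))
  step 18: S(S(S(S(S(S(add(S(add(Z, mul(Z, Z))), add(add(SZ, Z), mul(Z, Z)))))))))
  step 19: S(S(S(S(S(S(S(add(add(Z, mul(Z, Z)), add(add(SZ, Z), mul(Z, Z))))))))))
  step 20: S(S(S(S(S(S(S(add(mul(Z, Z), add(add(SZ, Z), mul(Z, Z))))))))))
  step 21: S(S(S(S(S(S(S(add(Z, add(add(SZ, Z), mul(Z, Z))))))))))
  step 22: S(S(S(S(S(S(S(add(add(SZ, Z), mul(Z, Z)))))))))
  step 23: S(S(S(S(S(S(S(add(S(add(Z, Z)), mul(Z, Z)))))))))
  step 24: S(S(S(S(S(S(S(S(add(add(Z, Z), mul(Z, Z))))))))))
  step 25: S(S(S(S(S(S(S(S(add(Z, mul(Z, Z))))))))))
  step 26: S(S(S(S(S(S(S(S(mul(Z, Z)))))))))
  step 27: S^8(Z)

Answer: normal form = S^8(Z)  (in 27 steps)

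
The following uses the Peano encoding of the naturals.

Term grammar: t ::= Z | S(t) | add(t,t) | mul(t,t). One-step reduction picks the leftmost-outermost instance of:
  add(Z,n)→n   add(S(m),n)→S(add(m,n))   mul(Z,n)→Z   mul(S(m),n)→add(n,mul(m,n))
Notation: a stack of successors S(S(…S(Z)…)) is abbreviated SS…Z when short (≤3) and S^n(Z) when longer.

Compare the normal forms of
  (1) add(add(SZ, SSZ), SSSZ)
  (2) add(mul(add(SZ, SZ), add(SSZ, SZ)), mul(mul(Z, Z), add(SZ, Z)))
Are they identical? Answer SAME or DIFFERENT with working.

Answer: SAME — A ⇓ S^6(Z), B ⇓ S^6(Z)

Working:
Term A:
  start: add(add(SZ, SSZ), SSSZ)
  [1] add(S(add(Z, SSZ)), SSSZ)
  [2] S(add(add(Z, SSZ), SSSZ))
  [3] S(add(SSZ, SSSZ))
  [4] S(S(add(SZ, SSSZ)))
  [5] S(S(S(add(Z, SSSZ))))
  [6] S^6(Z)

Term B:
  start: add(mul(add(SZ, SZ), add(SSZ, SZ)), mul(mul(Z, Z), add(SZ, Z)))
  [1] add(mul(S(add(Z, SZ)), add(SSZ, SZ)), mul(mul(Z, Z), add(SZ, Z)))
  [2] add(add(add(SSZ, SZ), mul(add(Z, SZ), add(SSZ, SZ))), mul(mul(Z, Z), add(SZ, Z)))
  [3] add(add(S(add(SZ, SZ)), mul(add(Z, SZ), add(SSZ, SZ))), mul(mul(Z, Z), add(SZ, Z)))
  [4] add(S(add(add(SZ, SZ), mul(add(Z, SZ), add(SSZ, SZ)))), mul(mul(Z, Z), add(SZ, Z)))
  [5] S(add(add(add(SZ, SZ), mul(add(Z, SZ), add(SSZ, SZ))), mul(mul(Z, Z), add(SZ, Z))))
  [6] S(add(add(S(add(Z, SZ)), mul(add(Z, SZ), add(SSZ, SZ))), mul(mul(Z, Z), add(SZ, Z))))
  [7] S(add(S(add(add(Z, SZ), mul(add(Z, SZ), add(SSZ, SZ)))), mul(mul(Z, Z), add(SZ, Z))))
  [8] S(S(add(add(add(Z, SZ), mul(add(Z, SZ), add(SSZ, SZ))), mul(mul(Z, Z), add(SZ, Z)))))
  [9] S(S(add(add(SZ, mul(add(Z, SZ), add(SSZ, SZ))), mul(mul(Z, Z), add(SZ, Z)))))
  [10] S(S(add(S(add(Z, mul(add(Z, SZ), add(SSZ, SZ)))), mul(mul(Z, Z), add(SZ, Z)))))
  [11] S(S(S(add(add(Z, mul(add(Z, SZ), add(SSZ, SZ))), mul(mul(Z, Z), add(SZ, Z))))))
  [12] S(S(S(add(mul(add(Z, SZ), add(SSZ, SZ)), mul(mul(Z, Z), add(SZ, Z))))))
  [13] S(S(S(add(mul(SZ, add(SSZ, SZ)), mul(mul(Z, Z), add(SZ, Z))))))
  [14] S(S(S(add(add(add(SSZ, SZ), mul(Z, add(SSZ, SZ))), mul(mul(Z, Z), add(SZ, Z))))))
  [15] S(S(S(add(add(S(add(SZ, SZ)), mul(Z, add(SSZ, SZ))), mul(mul(Z, Z), add(SZ, Z))))))
  [16] S(S(S(add(S(add(add(SZ, SZ), mul(Z, add(SSZ, SZ)))), mul(mul(Z, Z), add(SZ, Z))))))
  [17] S(S(S(S(add(add(add(SZ, SZ), mul(Z, add(SSZ, SZ))), mul(mul(Z, Z), add(SZ, Z)))))))
  [18] S(S(S(S(add(add(S(add(Z, SZ)), mul(Z, add(SSZ, SZ))), mul(mul(Z, Z), add(SZ, Z)))))))
  [19] S(S(S(S(add(S(add(add(Z, SZ), mul(Z, add(SSZ, SZ)))), mul(mul(Z, Z), add(SZ, Z)))))))
  [20] S(S(S(S(S(add(add(add(Z, SZ), mul(Z, add(SSZ, SZ))), mul(mul(Z, Z), add(SZ, Z))))))))
  [21] S(S(S(S(S(add(add(SZ, mul(Z, add(SSZ, SZ))), mul(mul(Z, Z), add(SZ, Z))))))))
  [22] S(S(S(S(S(add(S(add(Z, mul(Z, add(SSZ, SZ)))), mul(mul(Z, Z), add(SZ, Z))))))))
  [23] S(S(S(S(S(S(add(add(Z, mul(Z, add(SSZ, SZ))), mul(mul(Z, Z), add(SZ, Z)))))))))
  [24] S(S(S(S(S(S(add(mul(Z, add(SSZ, SZ)), mul(mul(Z, Z), add(SZ, Z)))))))))
  [25] S(S(S(S(S(S(add(Z, mul(mul(Z, Z), add(SZ, Z)))))))))
  [26] S(S(S(S(S(S(mul(mul(Z, Z), add(SZ, Z))))))))
  [27] S(S(S(S(S(S(mul(Z, add(SZ, Z))))))))
  [28] S^6(Z)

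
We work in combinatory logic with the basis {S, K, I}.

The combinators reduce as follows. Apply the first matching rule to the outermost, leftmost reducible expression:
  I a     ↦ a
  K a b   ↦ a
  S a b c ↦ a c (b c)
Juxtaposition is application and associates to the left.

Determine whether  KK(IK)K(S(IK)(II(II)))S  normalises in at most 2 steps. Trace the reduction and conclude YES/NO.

Answer: YES — reaches normal form KS in 2 ≤ 2 steps

Reduction:
  start: KK(IK)K(S(IK)(II(II)))S
  →1  KK(S(IK)(II(II)))S
  →2  KS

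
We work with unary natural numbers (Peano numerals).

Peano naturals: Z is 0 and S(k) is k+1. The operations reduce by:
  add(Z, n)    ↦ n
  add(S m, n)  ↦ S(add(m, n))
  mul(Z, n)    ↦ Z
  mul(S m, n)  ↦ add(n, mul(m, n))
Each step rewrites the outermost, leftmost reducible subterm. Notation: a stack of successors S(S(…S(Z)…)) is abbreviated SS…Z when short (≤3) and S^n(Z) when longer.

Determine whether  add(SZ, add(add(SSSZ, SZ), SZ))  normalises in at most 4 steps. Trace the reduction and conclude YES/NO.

Answer: NO — after 4 steps the term is S(S(add(add(SSZ, SZ), SZ))), not yet normal

Working:
  start: add(SZ, add(add(SSSZ, SZ), SZ))
  step 1: S(add(Z, add(add(SSSZ, SZ), SZ)))
  step 2: S(add(add(SSSZ, SZ), SZ))
  step 3: S(add(S(add(SSZ, SZ)), SZ))
  step 4: S(S(add(add(SSZ, SZ), SZ)))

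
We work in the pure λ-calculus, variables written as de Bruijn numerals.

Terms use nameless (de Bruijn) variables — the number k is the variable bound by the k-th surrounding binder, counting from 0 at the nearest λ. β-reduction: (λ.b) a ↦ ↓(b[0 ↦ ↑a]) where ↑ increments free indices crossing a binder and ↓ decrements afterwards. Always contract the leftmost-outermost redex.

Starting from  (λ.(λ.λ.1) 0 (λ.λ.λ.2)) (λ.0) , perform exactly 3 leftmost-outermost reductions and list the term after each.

  start: (λ.(λ.λ.1) 0 (λ.λ.λ.2)) (λ.0)
  [1] (λ.λ.1) (λ.0) (λ.λ.λ.2)
  [2] (λ.λ.0) (λ.λ.λ.2)
  [3] λ.0

Answer: after 3 steps: λ.0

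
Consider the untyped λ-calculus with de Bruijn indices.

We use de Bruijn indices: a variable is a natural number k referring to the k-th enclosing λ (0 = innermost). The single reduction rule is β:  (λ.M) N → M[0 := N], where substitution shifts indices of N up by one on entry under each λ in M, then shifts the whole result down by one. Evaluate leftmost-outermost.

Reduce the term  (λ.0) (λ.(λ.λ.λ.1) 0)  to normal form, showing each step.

Answer: normal form = λ.λ.λ.1  (in 2 steps)

Derivation:
  start: (λ.0) (λ.(λ.λ.λ.1) 0)
  [1] λ.(λ.λ.λ.1) 0
  [2] λ.λ.λ.1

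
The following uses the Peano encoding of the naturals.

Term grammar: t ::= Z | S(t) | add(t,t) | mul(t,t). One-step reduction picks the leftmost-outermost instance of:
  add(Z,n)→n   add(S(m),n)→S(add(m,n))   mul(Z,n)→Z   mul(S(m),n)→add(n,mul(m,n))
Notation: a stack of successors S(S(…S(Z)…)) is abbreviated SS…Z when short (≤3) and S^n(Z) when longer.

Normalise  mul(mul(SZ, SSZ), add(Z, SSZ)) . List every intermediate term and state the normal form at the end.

Answer: normal form = S^4(Z)  (in 16 steps)

Derivation:
  start: mul(mul(SZ, SSZ), add(Z, SSZ))
  [1] mul(add(SSZ, mul(Z, SSZ)), add(Z, SSZ))
  [2] mul(S(add(SZ, mul(Z, SSZ))), add(Z, SSZ))
  [3] add(add(Z, SSZ), mul(add(SZ, mul(Z, SSZ)), add(Z, SSZ)))
  [4] add(SSZ, mul(add(SZ, mul(Z, SSZ)), add(Z, SSZ)))
  [5] S(add(SZ, mul(add(SZ, mul(Z, SSZ)), add(Z, SSZ))))
  [6] S(S(add(Z, mul(add(SZ, mul(Z, SSZ)), add(Z, SSZ)))))
  [7] S(S(mul(add(SZ, mul(Z, SSZ)), add(Z, SSZ))))
  [8] S(S(mul(S(add(Z, mul(Z, SSZ))), add(Z, SSZ))))
  [9] S(S(add(add(Z, SSZ), mul(add(Z, mul(Z, SSZ)), add(Z, SSZ)))))
  [10] S(S(add(SSZ, mul(add(Z, mul(Z, SSZ)), add(Z, SSZ)))))
  [11] S(S(S(add(SZ, mul(add(Z, mul(Z, SSZ)), add(Z, SSZ))))))
  [12] S(S(S(S(add(Z, mul(add(Z, mul(Z, SSZ)), add(Z, SSZ)))))))
  [13] S(S(S(S(mul(add(Z, mul(Z, SSZ)), add(Z, SSZ))))))
  [14] S(S(S(S(mul(mul(Z, SSZ), add(Z, SSZ))))))
  [15] S(S(S(S(mul(Z, add(Z, SSZ))))))
  [16] S^4(Z)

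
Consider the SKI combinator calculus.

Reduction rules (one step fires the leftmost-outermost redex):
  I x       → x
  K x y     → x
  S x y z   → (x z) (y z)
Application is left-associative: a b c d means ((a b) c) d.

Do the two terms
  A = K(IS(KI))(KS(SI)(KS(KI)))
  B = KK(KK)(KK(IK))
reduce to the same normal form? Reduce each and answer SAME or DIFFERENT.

Term A:
  start: K(IS(KI))(KS(SI)(KS(KI)))
  [1] IS(KI)
  [2] S(KI)

Term B:
  start: KK(KK)(KK(IK))
  [1] K(KK(IK))
  [2] KK

Answer: DIFFERENT — A ⇓ S(KI), B ⇓ KK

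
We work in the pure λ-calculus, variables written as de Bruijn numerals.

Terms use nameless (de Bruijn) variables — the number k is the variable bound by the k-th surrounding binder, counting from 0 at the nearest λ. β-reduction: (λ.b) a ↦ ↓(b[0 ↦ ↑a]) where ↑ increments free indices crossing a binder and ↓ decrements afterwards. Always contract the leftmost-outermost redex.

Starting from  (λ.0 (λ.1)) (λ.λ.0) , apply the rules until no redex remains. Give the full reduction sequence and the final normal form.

  start: (λ.0 (λ.1)) (λ.λ.0)
  step 1: (λ.λ.0) (λ.λ.λ.0)
  step 2: λ.0

Answer: normal form = λ.0  (in 2 steps)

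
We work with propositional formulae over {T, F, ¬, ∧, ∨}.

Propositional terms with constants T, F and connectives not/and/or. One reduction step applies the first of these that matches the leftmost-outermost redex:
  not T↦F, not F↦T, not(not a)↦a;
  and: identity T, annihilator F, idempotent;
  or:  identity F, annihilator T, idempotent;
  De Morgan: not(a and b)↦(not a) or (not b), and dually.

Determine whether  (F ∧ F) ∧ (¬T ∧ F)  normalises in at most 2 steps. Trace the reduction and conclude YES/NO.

  start: (F ∧ F) ∧ (¬T ∧ F)
  [1] F ∧ (¬T ∧ F)
  [2] F

Answer: YES — reaches normal form F in 2 ≤ 2 steps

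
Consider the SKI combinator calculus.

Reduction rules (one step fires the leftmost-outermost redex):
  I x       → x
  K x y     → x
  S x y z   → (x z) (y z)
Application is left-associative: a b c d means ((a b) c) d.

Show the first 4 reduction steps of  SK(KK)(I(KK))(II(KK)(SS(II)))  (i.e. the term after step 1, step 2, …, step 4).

Answer: after 4 steps: K

Working:
  start: SK(KK)(I(KK))(II(KK)(SS(II)))
  step 1: K(I(KK))(KK(I(KK)))(II(KK)(SS(II)))
  step 2: I(KK)(II(KK)(SS(II)))
  step 3: KK(II(KK)(SS(II)))
  step 4: K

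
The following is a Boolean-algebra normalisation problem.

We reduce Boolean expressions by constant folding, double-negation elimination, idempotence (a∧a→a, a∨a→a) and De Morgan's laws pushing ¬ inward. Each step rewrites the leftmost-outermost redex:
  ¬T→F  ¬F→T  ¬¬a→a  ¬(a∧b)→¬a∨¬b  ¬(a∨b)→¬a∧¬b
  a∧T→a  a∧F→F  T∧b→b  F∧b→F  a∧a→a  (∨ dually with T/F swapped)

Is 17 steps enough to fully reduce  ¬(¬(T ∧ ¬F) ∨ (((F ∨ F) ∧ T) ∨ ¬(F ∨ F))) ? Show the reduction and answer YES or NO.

Answer: YES — reaches normal form F in 14 ≤ 17 steps

Reduction:
  start: ¬(¬(T ∧ ¬F) ∨ (((F ∨ F) ∧ T) ∨ ¬(F ∨ F)))
  →1  ¬¬(T ∧ ¬F) ∧ ¬(((F ∨ F) ∧ T) ∨ ¬(F ∨ F))
  →2  (T ∧ ¬F) ∧ ¬(((F ∨ F) ∧ T) ∨ ¬(F ∨ F))
  →3  ¬F ∧ ¬(((F ∨ F) ∧ T) ∨ ¬(F ∨ F))
  →4  T ∧ ¬(((F ∨ F) ∧ T) ∨ ¬(F ∨ F))
  →5  ¬(((F ∨ F) ∧ T) ∨ ¬(F ∨ F))
  →6  ¬((F ∨ F) ∧ T) ∧ ¬¬(F ∨ F)
  →7  (¬(F ∨ F) ∨ ¬T) ∧ ¬¬(F ∨ F)
  →8  ((¬F ∧ ¬F) ∨ ¬T) ∧ ¬¬(F ∨ F)
  →9  (¬F ∨ ¬T) ∧ ¬¬(F ∨ F)
  →10  (T ∨ ¬T) ∧ ¬¬(F ∨ F)
  →11  T ∧ ¬¬(F ∨ F)
  →12  ¬¬(F ∨ F)
  →13  F ∨ F
  →14  F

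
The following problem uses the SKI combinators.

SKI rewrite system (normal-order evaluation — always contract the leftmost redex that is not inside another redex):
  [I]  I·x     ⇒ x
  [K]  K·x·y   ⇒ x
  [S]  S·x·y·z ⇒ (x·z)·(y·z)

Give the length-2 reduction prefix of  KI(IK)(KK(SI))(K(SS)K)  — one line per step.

Answer: after 2 steps: KK(SI)(K(SS)K)

Derivation:
  start: KI(IK)(KK(SI))(K(SS)K)
  step 1: I(KK(SI))(K(SS)K)
  step 2: KK(SI)(K(SS)K)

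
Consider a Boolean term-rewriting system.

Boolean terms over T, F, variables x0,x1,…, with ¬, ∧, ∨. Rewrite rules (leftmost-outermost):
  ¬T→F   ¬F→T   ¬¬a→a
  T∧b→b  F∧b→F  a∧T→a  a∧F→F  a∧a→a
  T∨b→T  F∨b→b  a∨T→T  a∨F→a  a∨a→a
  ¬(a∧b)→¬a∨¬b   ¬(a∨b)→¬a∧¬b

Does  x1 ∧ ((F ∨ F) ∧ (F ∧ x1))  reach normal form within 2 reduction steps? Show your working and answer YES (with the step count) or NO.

Answer: NO — after 2 steps the term is x1 ∧ F, not yet normal

Working:
  start: x1 ∧ ((F ∨ F) ∧ (F ∧ x1))
  step 1: x1 ∧ (F ∧ (F ∧ x1))
  step 2: x1 ∧ F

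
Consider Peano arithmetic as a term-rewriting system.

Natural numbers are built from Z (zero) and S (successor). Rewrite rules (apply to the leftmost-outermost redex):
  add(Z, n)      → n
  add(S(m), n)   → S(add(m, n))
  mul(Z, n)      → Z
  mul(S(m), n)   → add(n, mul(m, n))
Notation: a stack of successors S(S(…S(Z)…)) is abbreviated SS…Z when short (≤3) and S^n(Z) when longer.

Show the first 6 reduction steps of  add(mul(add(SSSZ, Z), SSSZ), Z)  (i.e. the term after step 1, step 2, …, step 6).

  start: add(mul(add(SSSZ, Z), SSSZ), Z)
  [1] add(mul(S(add(SSZ, Z)), SSSZ), Z)
  [2] add(add(SSSZ, mul(add(SSZ, Z), SSSZ)), Z)
  [3] add(S(add(SSZ, mul(add(SSZ, Z), SSSZ))), Z)
  [4] S(add(add(SSZ, mul(add(SSZ, Z), SSSZ)), Z))
  [5] S(add(S(add(SZ, mul(add(SSZ, Z), SSSZ))), Z))
  [6] S(S(add(add(SZ, mul(add(SSZ, Z), SSSZ)), Z)))

Answer: after 6 steps: S(S(add(add(SZ, mul(add(SSZ, Z), SSSZ)), Z)))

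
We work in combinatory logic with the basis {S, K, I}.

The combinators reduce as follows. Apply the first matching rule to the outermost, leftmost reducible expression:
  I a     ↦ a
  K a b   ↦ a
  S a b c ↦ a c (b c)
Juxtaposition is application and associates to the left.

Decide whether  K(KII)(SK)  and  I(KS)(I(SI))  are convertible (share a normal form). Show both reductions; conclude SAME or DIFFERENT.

Answer: DIFFERENT — A ⇓ I, B ⇓ S

Working:
Term A:
  start: K(KII)(SK)
  step 1: KII
  step 2: I

Term B:
  start: I(KS)(I(SI))
  step 1: KS(I(SI))
  step 2: S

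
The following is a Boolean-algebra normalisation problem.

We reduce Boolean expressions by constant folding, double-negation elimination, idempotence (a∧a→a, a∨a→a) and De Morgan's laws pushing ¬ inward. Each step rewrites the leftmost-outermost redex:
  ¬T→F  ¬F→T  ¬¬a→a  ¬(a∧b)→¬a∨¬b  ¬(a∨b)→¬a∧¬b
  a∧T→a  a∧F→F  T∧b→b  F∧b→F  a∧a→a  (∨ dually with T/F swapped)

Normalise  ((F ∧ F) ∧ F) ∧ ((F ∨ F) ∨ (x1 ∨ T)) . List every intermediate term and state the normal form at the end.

  start: ((F ∧ F) ∧ F) ∧ ((F ∨ F) ∨ (x1 ∨ T))
  step 1: F ∧ ((F ∨ F) ∨ (x1 ∨ T))
  step 2: F

Answer: normal form = F  (in 2 steps)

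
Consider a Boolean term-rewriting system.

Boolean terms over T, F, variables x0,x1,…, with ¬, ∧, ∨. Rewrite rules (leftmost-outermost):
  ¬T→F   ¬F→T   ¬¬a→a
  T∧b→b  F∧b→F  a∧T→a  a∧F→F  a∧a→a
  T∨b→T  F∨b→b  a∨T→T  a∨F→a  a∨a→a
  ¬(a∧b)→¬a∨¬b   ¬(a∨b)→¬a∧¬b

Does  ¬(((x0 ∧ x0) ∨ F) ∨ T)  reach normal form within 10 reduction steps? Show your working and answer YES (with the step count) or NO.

  start: ¬(((x0 ∧ x0) ∨ F) ∨ T)
  step 1: ¬((x0 ∧ x0) ∨ F) ∧ ¬T
  step 2: (¬(x0 ∧ x0) ∧ ¬F) ∧ ¬T
  step 3: ((¬x0 ∨ ¬x0) ∧ ¬F) ∧ ¬T
  step 4: (¬x0 ∧ ¬F) ∧ ¬T
  step 5: (¬x0 ∧ T) ∧ ¬T
  step 6: ¬x0 ∧ ¬T
  step 7: ¬x0 ∧ F
  step 8: F

Answer: YES — reaches normal form F in 8 ≤ 10 steps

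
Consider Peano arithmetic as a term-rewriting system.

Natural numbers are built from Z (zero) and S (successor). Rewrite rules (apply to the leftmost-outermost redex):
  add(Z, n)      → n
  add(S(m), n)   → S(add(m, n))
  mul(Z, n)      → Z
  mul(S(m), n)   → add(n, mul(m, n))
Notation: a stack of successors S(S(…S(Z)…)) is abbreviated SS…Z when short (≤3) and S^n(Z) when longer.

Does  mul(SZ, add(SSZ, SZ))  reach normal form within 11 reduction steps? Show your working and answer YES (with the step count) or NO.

Answer: YES — reaches normal form SSSZ in 9 ≤ 11 steps

Derivation:
  start: mul(SZ, add(SSZ, SZ))
  →1  add(add(SSZ, SZ), mul(Z, add(SSZ, SZ)))
  →2  add(S(add(SZ, SZ)), mul(Z, add(SSZ, SZ)))
  →3  S(add(add(SZ, SZ), mul(Z, add(SSZ, SZ))))
  →4  S(add(S(add(Z, SZ)), mul(Z, add(SSZ, SZ))))
  →5  S(S(add(add(Z, SZ), mul(Z, add(SSZ, SZ)))))
  →6  S(S(add(SZ, mul(Z, add(SSZ, SZ)))))
  →7  S(S(S(add(Z, mul(Z, add(SSZ, SZ))))))
  →8  S(S(S(mul(Z, add(SSZ, SZ)))))
  →9  SSSZ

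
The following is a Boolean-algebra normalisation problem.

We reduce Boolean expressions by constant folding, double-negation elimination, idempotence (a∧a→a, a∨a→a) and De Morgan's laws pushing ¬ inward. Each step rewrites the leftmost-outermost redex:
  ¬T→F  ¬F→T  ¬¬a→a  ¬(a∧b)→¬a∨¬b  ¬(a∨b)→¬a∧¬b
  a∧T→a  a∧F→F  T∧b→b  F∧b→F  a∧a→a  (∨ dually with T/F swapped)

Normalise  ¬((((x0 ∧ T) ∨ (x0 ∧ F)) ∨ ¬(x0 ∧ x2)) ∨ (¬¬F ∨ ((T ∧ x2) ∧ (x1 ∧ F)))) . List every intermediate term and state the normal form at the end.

Answer: normal form = ¬x0 ∧ (x0 ∧ x2)  (in 24 steps)

Derivation:
  start: ¬((((x0 ∧ T) ∨ (x0 ∧ F)) ∨ ¬(x0 ∧ x2)) ∨ (¬¬F ∨ ((T ∧ x2) ∧ (x1 ∧ F))))
  →1  ¬(((x0 ∧ T) ∨ (x0 ∧ F)) ∨ ¬(x0 ∧ x2)) ∧ ¬(¬¬F ∨ ((T ∧ x2) ∧ (x1 ∧ F)))
  →2  (¬((x0 ∧ T) ∨ (x0 ∧ F)) ∧ ¬¬(x0 ∧ x2)) ∧ ¬(¬¬F ∨ ((T ∧ x2) ∧ (x1 ∧ F)))
  →3  ((¬(x0 ∧ T) ∧ ¬(x0 ∧ F)) ∧ ¬¬(x0 ∧ x2)) ∧ ¬(¬¬F ∨ ((T ∧ x2) ∧ (x1 ∧ F)))
  →4  (((¬x0 ∨ ¬T) ∧ ¬(x0 ∧ F)) ∧ ¬¬(x0 ∧ x2)) ∧ ¬(¬¬F ∨ ((T ∧ x2) ∧ (x1 ∧ F)))
  →5  (((¬x0 ∨ F) ∧ ¬(x0 ∧ F)) ∧ ¬¬(x0 ∧ x2)) ∧ ¬(¬¬F ∨ ((T ∧ x2) ∧ (x1 ∧ F)))
  →6  ((¬x0 ∧ ¬(x0 ∧ F)) ∧ ¬¬(x0 ∧ x2)) ∧ ¬(¬¬F ∨ ((T ∧ x2) ∧ (x1 ∧ F)))
  →7  ((¬x0 ∧ (¬x0 ∨ ¬F)) ∧ ¬¬(x0 ∧ x2)) ∧ ¬(¬¬F ∨ ((T ∧ x2) ∧ (x1 ∧ F)))
  →8  ((¬x0 ∧ (¬x0 ∨ T)) ∧ ¬¬(x0 ∧ x2)) ∧ ¬(¬¬F ∨ ((T ∧ x2) ∧ (x1 ∧ F)))
  →9  ((¬x0 ∧ T) ∧ ¬¬(x0 ∧ x2)) ∧ ¬(¬¬F ∨ ((T ∧ x2) ∧ (x1 ∧ F)))
  →10  (¬x0 ∧ ¬¬(x0 ∧ x2)) ∧ ¬(¬¬F ∨ ((T ∧ x2) ∧ (x1 ∧ F)))
  →11  (¬x0 ∧ (x0 ∧ x2)) ∧ ¬(¬¬F ∨ ((T ∧ x2) ∧ (x1 ∧ F)))
  →12  (¬x0 ∧ (x0 ∧ x2)) ∧ (¬¬¬F ∧ ¬((T ∧ x2) ∧ (x1 ∧ F)))
  →13  (¬x0 ∧ (x0 ∧ x2)) ∧ (¬F ∧ ¬((T ∧ x2) ∧ (x1 ∧ F)))
  →14  (¬x0 ∧ (x0 ∧ x2)) ∧ (T ∧ ¬((T ∧ x2) ∧ (x1 ∧ F)))
  →15  (¬x0 ∧ (x0 ∧ x2)) ∧ ¬((T ∧ x2) ∧ (x1 ∧ F))
  →16  (¬x0 ∧ (x0 ∧ x2)) ∧ (¬(T ∧ x2) ∨ ¬(x1 ∧ F))
  →17  (¬x0 ∧ (x0 ∧ x2)) ∧ ((¬T ∨ ¬x2) ∨ ¬(x1 ∧ F))
  →18  (¬x0 ∧ (x0 ∧ x2)) ∧ ((F ∨ ¬x2) ∨ ¬(x1 ∧ F))
  →19  (¬x0 ∧ (x0 ∧ x2)) ∧ (¬x2 ∨ ¬(x1 ∧ F))
  →20  (¬x0 ∧ (x0 ∧ x2)) ∧ (¬x2 ∨ (¬x1 ∨ ¬F))
  →21  (¬x0 ∧ (x0 ∧ x2)) ∧ (¬x2 ∨ (¬x1 ∨ T))
  →22  (¬x0 ∧ (x0 ∧ x2)) ∧ (¬x2 ∨ T)
  →23  (¬x0 ∧ (x0 ∧ x2)) ∧ T
  →24  ¬x0 ∧ (x0 ∧ x2)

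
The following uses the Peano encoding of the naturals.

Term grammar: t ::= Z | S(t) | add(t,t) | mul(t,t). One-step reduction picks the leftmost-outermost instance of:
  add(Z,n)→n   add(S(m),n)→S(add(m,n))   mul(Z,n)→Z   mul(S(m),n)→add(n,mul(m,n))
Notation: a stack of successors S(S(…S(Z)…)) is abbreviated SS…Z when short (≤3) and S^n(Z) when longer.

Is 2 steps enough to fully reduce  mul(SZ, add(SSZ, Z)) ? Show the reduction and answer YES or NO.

  start: mul(SZ, add(SSZ, Z))
  [1] add(add(SSZ, Z), mul(Z, add(SSZ, Z)))
  [2] add(S(add(SZ, Z)), mul(Z, add(SSZ, Z)))

Answer: NO — after 2 steps the term is add(S(add(SZ, Z)), mul(Z, add(SSZ, Z))), not yet normal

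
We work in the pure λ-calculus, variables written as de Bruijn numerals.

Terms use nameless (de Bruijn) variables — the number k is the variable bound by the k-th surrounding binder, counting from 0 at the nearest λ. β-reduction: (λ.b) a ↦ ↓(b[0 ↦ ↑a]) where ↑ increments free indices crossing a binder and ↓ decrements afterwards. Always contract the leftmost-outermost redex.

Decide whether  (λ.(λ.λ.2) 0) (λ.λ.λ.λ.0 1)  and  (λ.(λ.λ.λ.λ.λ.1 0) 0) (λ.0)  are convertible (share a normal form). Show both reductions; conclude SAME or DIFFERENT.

Term A:
  start: (λ.(λ.λ.2) 0) (λ.λ.λ.λ.0 1)
  step 1: (λ.λ.λ.λ.λ.λ.0 1) (λ.λ.λ.λ.0 1)
  step 2: λ.λ.λ.λ.λ.0 1

Term B:
  start: (λ.(λ.λ.λ.λ.λ.1 0) 0) (λ.0)
  step 1: (λ.λ.λ.λ.λ.1 0) (λ.0)
  step 2: λ.λ.λ.λ.1 0

Answer: DIFFERENT — A ⇓ λ.λ.λ.λ.λ.0 1, B ⇓ λ.λ.λ.λ.1 0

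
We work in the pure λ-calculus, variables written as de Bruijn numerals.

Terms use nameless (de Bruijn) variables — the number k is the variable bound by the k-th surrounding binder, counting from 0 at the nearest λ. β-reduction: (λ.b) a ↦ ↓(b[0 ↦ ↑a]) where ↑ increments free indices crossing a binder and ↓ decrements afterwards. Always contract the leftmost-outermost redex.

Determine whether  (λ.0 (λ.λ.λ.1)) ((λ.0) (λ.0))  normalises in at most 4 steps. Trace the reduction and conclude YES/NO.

Answer: YES — reaches normal form λ.λ.λ.1 in 3 ≤ 4 steps

Working:
  start: (λ.0 (λ.λ.λ.1)) ((λ.0) (λ.0))
  [1] (λ.0) (λ.0) (λ.λ.λ.1)
  [2] (λ.0) (λ.λ.λ.1)
  [3] λ.λ.λ.1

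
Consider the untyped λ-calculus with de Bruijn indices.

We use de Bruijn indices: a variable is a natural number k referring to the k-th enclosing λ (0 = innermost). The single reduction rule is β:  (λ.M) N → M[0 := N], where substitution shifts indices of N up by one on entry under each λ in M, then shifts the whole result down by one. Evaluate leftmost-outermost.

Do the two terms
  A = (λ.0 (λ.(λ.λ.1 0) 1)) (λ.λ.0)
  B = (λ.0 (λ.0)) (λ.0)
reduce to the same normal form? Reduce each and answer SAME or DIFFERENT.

Term A:
  start: (λ.0 (λ.(λ.λ.1 0) 1)) (λ.λ.0)
  step 1: (λ.λ.0) (λ.(λ.λ.1 0) (λ.λ.0))
  step 2: λ.0

Term B:
  start: (λ.0 (λ.0)) (λ.0)
  step 1: (λ.0) (λ.0)
  step 2: λ.0

Answer: SAME — A ⇓ λ.0, B ⇓ λ.0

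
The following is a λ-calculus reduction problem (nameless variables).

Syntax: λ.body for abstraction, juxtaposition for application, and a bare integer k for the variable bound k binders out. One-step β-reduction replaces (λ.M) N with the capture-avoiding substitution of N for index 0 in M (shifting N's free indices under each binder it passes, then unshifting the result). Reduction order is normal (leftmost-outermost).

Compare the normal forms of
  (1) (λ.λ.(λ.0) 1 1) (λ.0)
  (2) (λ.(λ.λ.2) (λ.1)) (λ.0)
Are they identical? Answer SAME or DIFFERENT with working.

Answer: SAME — A ⇓ λ.λ.0, B ⇓ λ.λ.0

Working:
Term A:
  start: (λ.λ.(λ.0) 1 1) (λ.0)
  [1] λ.(λ.0) (λ.0) (λ.0)
  [2] λ.(λ.0) (λ.0)
  [3] λ.λ.0

Term B:
  start: (λ.(λ.λ.2) (λ.1)) (λ.0)
  [1] (λ.λ.λ.0) (λ.λ.0)
  [2] λ.λ.0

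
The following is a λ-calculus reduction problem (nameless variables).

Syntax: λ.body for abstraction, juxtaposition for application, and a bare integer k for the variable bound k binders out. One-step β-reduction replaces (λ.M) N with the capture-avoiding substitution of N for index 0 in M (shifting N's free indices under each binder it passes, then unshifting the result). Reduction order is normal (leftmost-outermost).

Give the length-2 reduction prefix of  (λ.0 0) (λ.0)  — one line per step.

Answer: after 2 steps: λ.0

Derivation:
  start: (λ.0 0) (λ.0)
  step 1: (λ.0) (λ.0)
  step 2: λ.0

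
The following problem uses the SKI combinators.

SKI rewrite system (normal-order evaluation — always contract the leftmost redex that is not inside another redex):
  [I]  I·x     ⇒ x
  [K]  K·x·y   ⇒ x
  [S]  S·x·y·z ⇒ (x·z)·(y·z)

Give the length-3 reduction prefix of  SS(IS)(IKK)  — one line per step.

  start: SS(IS)(IKK)
  →1  S(IKK)(IS(IKK))
  →2  S(KK)(IS(IKK))
  →3  S(KK)(S(IKK))

Answer: after 3 steps: S(KK)(S(IKK))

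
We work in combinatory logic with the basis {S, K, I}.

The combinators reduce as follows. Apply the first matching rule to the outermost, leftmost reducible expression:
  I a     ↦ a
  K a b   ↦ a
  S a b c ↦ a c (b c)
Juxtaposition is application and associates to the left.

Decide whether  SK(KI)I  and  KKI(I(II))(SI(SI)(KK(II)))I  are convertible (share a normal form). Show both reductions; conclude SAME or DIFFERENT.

Answer: SAME — A ⇓ I, B ⇓ I

Derivation:
Term A:
  start: SK(KI)I
  step 1: KI(KII)
  step 2: I

Term B:
  start: KKI(I(II))(SI(SI)(KK(II)))I
  step 1: K(I(II))(SI(SI)(KK(II)))I
  step 2: I(II)I
  step 3: III
  step 4: II
  step 5: I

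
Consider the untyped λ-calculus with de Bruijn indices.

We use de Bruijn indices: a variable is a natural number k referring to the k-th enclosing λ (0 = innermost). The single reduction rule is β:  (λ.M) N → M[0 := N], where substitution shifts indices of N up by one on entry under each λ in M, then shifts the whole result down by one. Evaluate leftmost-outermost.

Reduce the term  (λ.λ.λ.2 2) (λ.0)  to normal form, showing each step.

  start: (λ.λ.λ.2 2) (λ.0)
  →1  λ.λ.(λ.0) (λ.0)
  →2  λ.λ.λ.0

Answer: normal form = λ.λ.λ.0  (in 2 steps)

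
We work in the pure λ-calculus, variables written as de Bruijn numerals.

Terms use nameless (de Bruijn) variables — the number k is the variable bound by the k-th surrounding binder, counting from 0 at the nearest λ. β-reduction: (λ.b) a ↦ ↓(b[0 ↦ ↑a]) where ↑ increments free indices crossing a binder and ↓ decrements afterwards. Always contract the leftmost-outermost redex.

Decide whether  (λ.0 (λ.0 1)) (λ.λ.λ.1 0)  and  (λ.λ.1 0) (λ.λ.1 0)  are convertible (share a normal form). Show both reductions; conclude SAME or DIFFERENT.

Answer: SAME — A ⇓ λ.λ.1 0, B ⇓ λ.λ.1 0

Derivation:
Term A:
  start: (λ.0 (λ.0 1)) (λ.λ.λ.1 0)
  step 1: (λ.λ.λ.1 0) (λ.0 (λ.λ.λ.1 0))
  step 2: λ.λ.1 0

Term B:
  start: (λ.λ.1 0) (λ.λ.1 0)
  step 1: λ.(λ.λ.1 0) 0
  step 2: λ.λ.1 0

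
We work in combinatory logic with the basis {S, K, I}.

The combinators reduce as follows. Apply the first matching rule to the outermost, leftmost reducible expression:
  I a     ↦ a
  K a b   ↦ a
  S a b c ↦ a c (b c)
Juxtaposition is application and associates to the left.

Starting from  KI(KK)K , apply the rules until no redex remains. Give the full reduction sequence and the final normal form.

  start: KI(KK)K
  step 1: IK
  step 2: K

Answer: normal form = K  (in 2 steps)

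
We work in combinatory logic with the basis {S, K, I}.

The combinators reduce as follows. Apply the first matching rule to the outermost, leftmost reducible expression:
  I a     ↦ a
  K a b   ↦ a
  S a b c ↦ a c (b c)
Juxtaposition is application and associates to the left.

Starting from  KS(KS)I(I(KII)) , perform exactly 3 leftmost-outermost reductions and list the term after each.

Answer: after 3 steps: SII

Reduction:
  start: KS(KS)I(I(KII))
  →1  SI(I(KII))
  →2  SI(KII)
  →3  SII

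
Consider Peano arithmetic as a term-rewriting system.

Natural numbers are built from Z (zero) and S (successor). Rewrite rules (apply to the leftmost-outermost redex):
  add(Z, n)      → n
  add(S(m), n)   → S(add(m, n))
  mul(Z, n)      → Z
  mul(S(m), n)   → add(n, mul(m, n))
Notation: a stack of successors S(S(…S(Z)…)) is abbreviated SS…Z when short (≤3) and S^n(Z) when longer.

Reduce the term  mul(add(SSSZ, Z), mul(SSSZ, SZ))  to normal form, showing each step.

  start: mul(add(SSSZ, Z), mul(SSSZ, SZ))
  →1  mul(S(add(SSZ, Z)), mul(SSSZ, SZ))
  →2  add(mul(SSSZ, SZ), mul(add(SSZ, Z), mul(SSSZ, SZ)))
  →3  add(add(SZ, mul(SSZ, SZ)), mul(add(SSZ, Z), mul(SSSZ, SZ)))
  →4  add(S(add(Z, mul(SSZ, SZ))), mul(add(SSZ, Z), mul(SSSZ, SZ)))
  →5  S(add(add(Z, mul(SSZ, SZ)), mul(add(SSZ, Z), mul(SSSZ, SZ))))
  →6  S(add(mul(SSZ, SZ), mul(add(SSZ, Z), mul(SSSZ, SZ))))
  →7  S(add(add(SZ, mul(SZ, SZ)), mul(add(SSZ, Z), mul(SSSZ, SZ))))
  →8  S(add(S(add(Z, mul(SZ, SZ))), mul(add(SSZ, Z), mul(SSSZ, SZ))))
  →9  S(S(add(add(Z, mul(SZ, SZ)), mul(add(SSZ, Z), mul(SSSZ, SZ)))))
  →10  S(S(add(mul(SZ, SZ), mul(add(SSZ, Z), mul(SSSZ, SZ)))))
  →11  S(S(add(add(SZ, mul(Z, SZ)), mul(add(SSZ, Z), mul(SSSZ, SZ)))))
  →12  S(S(add(S(add(Z, mul(Z, SZ))), mul(add(SSZ, Z), mul(SSSZ, SZ)))))
  →13  S(S(S(add(add(Z, mul(Z, SZ)), mul(add(SSZ, Z), mul(SSSZ, SZ))))))
  →14  S(S(S(add(mul(Z, SZ), mul(add(SSZ, Z), mul(SSSZ, SZ))))))
  →15  S(S(S(add(Z, mul(add(SSZ, Z), mul(SSSZ, SZ))))))
  →16  S(S(S(mul(add(SSZ, Z), mul(SSSZ, SZ)))))
  →17  S(S(S(mul(S(add(SZ, Z)), mul(SSSZ, SZ)))))
  →18  S(S(S(add(mul(SSSZ, SZ), mul(add(SZ, Z), mul(SSSZ, SZ))))))
  →19  S(S(S(add(add(SZ, mul(SSZ, SZ)), mul(add(SZ, Z), mul(SSSZ, SZ))))))
  →20  S(S(S(add(S(add(Z, mul(SSZ, SZ))), mul(add(SZ, Z), mul(SSSZ, SZ))))))
  →21  S(S(S(S(add(add(Z, mul(SSZ, SZ)), mul(add(SZ, Z), mul(SSSZ, SZ)))))))
  →22  S(S(S(S(add(mul(SSZ, SZ), mul(add(SZ, Z), mul(SSSZ, SZ)))))))
  →23  S(S(S(S(add(add(SZ, mul(SZ, SZ)), mul(add(SZ, Z), mul(SSSZ, SZ)))))))
  →24  S(S(S(S(add(S(add(Z, mul(SZ, SZ))), mul(add(SZ, Z), mul(SSSZ, SZ)))))))
  →25  S(S(S(S(S(add(add(Z, mul(SZ, SZ)), mul(add(SZ, Z), mul(SSSZ, SZ))))))))
  →26  S(S(S(S(S(add(mul(SZ, SZ), mul(add(SZ, Z), mul(SSSZ, SZ))))))))
  →27  S(S(S(S(S(add(add(SZ, mul(Z, SZ)), mul(add(SZ, Z), mul(SSSZ, SZ))))))))
  →28  S(S(S(S(S(add(S(add(Z, mul(Z, SZ))), mul(add(SZ, Z), mul(SSSZ, SZ))))))))
  →29  S(S(S(S(S(S(add(add(Z, mul(Z, SZ)), mul(add(SZ, Z), mul(SSSZ, SZ)))))))))
  →30  S(S(S(S(S(S(add(mul(Z, SZ), mul(add(SZ, Z), mul(SSSZ, SZ)))))))))
  →31  S(S(S(S(S(S(add(Z, mul(add(SZ, Z), mul(SSSZ, SZ)))))))))
  →32  S(S(S(S(S(S(mul(add(SZ, Z), mul(SSSZ, SZ))))))))
  →33  S(S(S(S(S(S(mul(S(add(Z, Z)), mul(SSSZ, SZ))))))))
  →34  S(S(S(S(S(S(add(mul(SSSZ, SZ), mul(add(Z, Z), mul(SSSZ, SZ)))))))))
  →35  S(S(S(S(S(S(add(add(SZ, mul(SSZ, SZ)), mul(add(Z, Z), mul(SSSZ, SZ)))))))))
  →36  S(S(S(S(S(S(add(S(add(Z, mul(SSZ, SZ))), mul(add(Z, Z), mul(SSSZ, SZ)))))))))
  →37  S(S(S(S(S(S(S(add(add(Z, mul(SSZ, SZ)), mul(add(Z, Z), mul(SSSZ, SZ))))))))))
  →38  S(S(S(S(S(S(S(add(mul(SSZ, SZ), mul(add(Z, Z), mul(SSSZ, SZ))))))))))
  →39  S(S(S(S(S(S(S(add(add(SZ, mul(SZ, SZ)), mul(add(Z, Z), mul(SSSZ, SZ))))))))))
  →40  S(S(S(S(S(S(S(add(S(add(Z, mul(SZ, SZ))), mul(add(Z, Z), mul(SSSZ, SZ))))))))))
  →41  S(S(S(S(S(S(S(S(add(add(Z, mul(SZ, SZ)), mul(add(Z, Z), mul(SSSZ, SZ)))))))))))
  →42  S(S(S(S(S(S(S(S(add(mul(SZ, SZ), mul(add(Z, Z), mul(SSSZ, SZ)))))))))))
  →43  S(S(S(S(S(S(S(S(add(add(SZ, mul(Z, SZ)), mul(add(Z, Z), mul(SSSZ, SZ)))))))))))
  →44  S(S(S(S(S(S(S(S(add(S(add(Z, mul(Z, SZ))), mul(add(Z, Z), mul(SSSZ, SZ)))))))))))
  →45  S(S(S(S(S(S(S(S(S(add(add(Z, mul(Z, SZ)), mul(add(Z, Z), mul(SSSZ, SZ))))))))))))
  →46  S(S(S(S(S(S(S(S(S(add(mul(Z, SZ), mul(add(Z, Z), mul(SSSZ, SZ))))))))))))
  →47  S(S(S(S(S(S(S(S(S(add(Z, mul(add(Z, Z), mul(SSSZ, SZ))))))))))))
  →48  S(S(S(S(S(S(S(S(S(mul(add(Z, Z), mul(SSSZ, SZ)))))))))))
  →49  S(S(S(S(S(S(S(S(S(mul(Z, mul(SSSZ, SZ)))))))))))
  →50  S^9(Z)

Answer: normal form = S^9(Z)  (in 50 steps)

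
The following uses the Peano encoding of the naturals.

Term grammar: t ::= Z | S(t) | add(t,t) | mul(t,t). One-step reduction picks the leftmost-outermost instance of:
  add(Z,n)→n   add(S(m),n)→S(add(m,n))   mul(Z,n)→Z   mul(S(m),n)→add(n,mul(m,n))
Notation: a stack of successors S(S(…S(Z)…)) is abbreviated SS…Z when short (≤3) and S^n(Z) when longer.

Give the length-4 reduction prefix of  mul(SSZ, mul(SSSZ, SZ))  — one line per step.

Answer: after 4 steps: S(add(add(Z, mul(SSZ, SZ)), mul(SZ, mul(SSSZ, SZ))))

Derivation:
  start: mul(SSZ, mul(SSSZ, SZ))
  →1  add(mul(SSSZ, SZ), mul(SZ, mul(SSSZ, SZ)))
  →2  add(add(SZ, mul(SSZ, SZ)), mul(SZ, mul(SSSZ, SZ)))
  →3  add(S(add(Z, mul(SSZ, SZ))), mul(SZ, mul(SSSZ, SZ)))
  →4  S(add(add(Z, mul(SSZ, SZ)), mul(SZ, mul(SSSZ, SZ))))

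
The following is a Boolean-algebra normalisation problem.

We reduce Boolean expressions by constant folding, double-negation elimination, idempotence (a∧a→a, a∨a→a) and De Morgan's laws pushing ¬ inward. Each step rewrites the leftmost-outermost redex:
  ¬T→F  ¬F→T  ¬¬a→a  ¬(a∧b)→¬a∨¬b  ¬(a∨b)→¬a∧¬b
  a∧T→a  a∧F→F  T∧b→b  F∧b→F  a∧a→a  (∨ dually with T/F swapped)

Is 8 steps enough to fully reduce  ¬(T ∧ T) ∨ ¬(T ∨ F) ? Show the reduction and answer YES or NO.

Answer: YES — reaches normal form F in 7 ≤ 8 steps

Working:
  start: ¬(T ∧ T) ∨ ¬(T ∨ F)
  [1] (¬T ∨ ¬T) ∨ ¬(T ∨ F)
  [2] ¬T ∨ ¬(T ∨ F)
  [3] F ∨ ¬(T ∨ F)
  [4] ¬(T ∨ F)
  [5] ¬T ∧ ¬F
  [6] F ∧ ¬F
  [7] F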